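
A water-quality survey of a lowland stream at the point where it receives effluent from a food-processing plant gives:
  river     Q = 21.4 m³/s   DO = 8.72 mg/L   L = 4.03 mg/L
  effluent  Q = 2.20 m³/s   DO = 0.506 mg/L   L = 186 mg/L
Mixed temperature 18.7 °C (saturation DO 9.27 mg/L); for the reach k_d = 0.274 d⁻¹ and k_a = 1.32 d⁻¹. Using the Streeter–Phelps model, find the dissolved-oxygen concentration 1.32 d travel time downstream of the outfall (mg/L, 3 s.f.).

Mixed DO = (21.4×8.72 + 2.20×0.506)/(21.4+2.20) = 187.7/23.60 = 7.954 mg/L.
Mixed L₀ = (21.4×4.03 + 2.20×186)/(23.60) = 495.4/23.60 = 20.99 mg/L.
Initial deficit D₀ = C_s − DO₀ = 9.27 − 7.954 = 1.316 mg/L.
D(1.32) = [0.274×20.99/(1.32−0.274)](e^(−0.274×1.32) − e^(−1.32×1.32)) + 1.316 e^(−1.32×1.32)
= 5.499 × (0.6965 − 0.1751) + 1.316 × 0.1751 = 3.098 mg/L.
DO = 9.27 − 3.098 = 6.172 mg/L.

DO ≈ 6.17 mg/L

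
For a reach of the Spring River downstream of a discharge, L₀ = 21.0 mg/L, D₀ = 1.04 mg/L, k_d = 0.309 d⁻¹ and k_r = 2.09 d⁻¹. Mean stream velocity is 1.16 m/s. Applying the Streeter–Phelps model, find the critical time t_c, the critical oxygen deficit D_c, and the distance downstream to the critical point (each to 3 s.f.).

t_c ≈ 0.885 d; D_c ≈ 2.36 mg/L; x_c ≈ 88.7 km

With k_r/k_d = 6.764 and 1 − D₀(k_r−k_d)/(k_d L₀) = 0.7146,
t_c = ln(6.764 × 0.7146) / (2.09 − 0.309) = ln(4.833) / 1.781 = 1.575/1.781 = 0.8846 d.
D_c = (k_d/k_r) L₀ e^(−k_d t_c) = (0.309/2.09) × 21.0 × e^(−0.309×0.8846) = 0.1478 × 21.0 × 0.7608 = 2.362 mg/L.
x_c = v t_c = 1.16 m/s × 0.8846 d × 86400 s/d = 88660 m ≈ 88.7 km.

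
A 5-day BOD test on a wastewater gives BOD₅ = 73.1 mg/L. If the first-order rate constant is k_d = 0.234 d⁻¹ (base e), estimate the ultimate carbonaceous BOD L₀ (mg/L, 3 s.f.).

L₀ ≈ 106 mg/L

BOD₅ = L₀(1 − e^(−5k_d)) ⇒ L₀ = BOD₅ / (1 − e^(−5×0.234))
= 73.1 / (1 − 0.3104) = 73.1 / 0.6896 = 106.0 mg/L.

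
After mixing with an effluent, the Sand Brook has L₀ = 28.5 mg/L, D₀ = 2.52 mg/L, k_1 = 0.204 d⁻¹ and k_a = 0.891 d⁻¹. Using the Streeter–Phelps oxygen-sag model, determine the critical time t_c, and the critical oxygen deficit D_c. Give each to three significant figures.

t_c ≈ 1.63 d; D_c ≈ 4.68 mg/L

At the critical point dD/dt = 0, so k_1 L₀ e^(−k_1 t) = k_a D. Substituting D(t) from the Streeter–Phelps equation and solving for t gives
t_c = ln[(k_a/k_1)(1 − D₀(k_a−k_1)/(k_1 L₀))] / (k_a−k_1).
Here k_a−k_1 = 0.6870 d⁻¹ and 1 − D₀(k_a−k_1)/(k_1 L₀) = 1 − 2.52×0.6870/(0.204×28.5) = 0.7022, so
t_c = ln(4.368 × 0.7022) / 0.6870 = 1.121 / 0.6870 = 1.631 d.
D_c = (k_1/k_a) L₀ e^(−k_1 t_c) = (0.204/0.891) × 28.5 × e^(−0.204×1.631) = 0.2290 × 28.5 × 0.7169 = 4.678 mg/L.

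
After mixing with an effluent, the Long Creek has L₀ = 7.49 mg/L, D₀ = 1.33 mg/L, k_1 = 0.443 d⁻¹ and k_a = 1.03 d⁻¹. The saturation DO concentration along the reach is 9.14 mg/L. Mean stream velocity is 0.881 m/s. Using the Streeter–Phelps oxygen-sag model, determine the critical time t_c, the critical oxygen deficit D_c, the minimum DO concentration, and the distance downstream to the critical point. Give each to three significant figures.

t_c = [1/(k_a−k_1)] ln[(k_a/k_1)(1 − D₀(k_a−k_1)/(k_1 L₀))]
= [1/(1.03−0.443)] ln[(1.03/0.443)(1 − 1.33×0.5870/(0.443×7.49))]
= (1/0.5870) ln[2.325 × 0.7647] = 1.704 × ln(1.778) = 1.704 × 0.5755 = 0.9804 d.
L(t_c) = L₀ e^(−k_1 t_c) = 7.49 × 0.6477 = 4.851 mg/L, and at the critical point k_a D_c = k_1 L, so D_c = (0.443/1.03) × 4.851 = 2.087 mg/L.
Minimum DO = C_s − D_c = 9.14 − 2.087 = 7.053 mg/L.
x_c = v t_c = 0.881 m/s × 0.9804 d × 86400 s/d = 74630 m ≈ 74.6 km.

t_c ≈ 0.980 d; D_c ≈ 2.09 mg/L; min DO ≈ 7.05 mg/L; x_c ≈ 74.6 km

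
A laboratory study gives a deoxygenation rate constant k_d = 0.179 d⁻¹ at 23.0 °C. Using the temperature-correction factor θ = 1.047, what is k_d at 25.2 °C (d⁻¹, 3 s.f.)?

k_d ≈ 0.198 d⁻¹

k_d(T₂) = k_d(T₁) · θ^(T₂−T₁) = 0.179 × 1.047^(25.2−23.0)
= 0.179 × 1.047^2.20 = 0.179 × 1.106 = 0.1980 d⁻¹.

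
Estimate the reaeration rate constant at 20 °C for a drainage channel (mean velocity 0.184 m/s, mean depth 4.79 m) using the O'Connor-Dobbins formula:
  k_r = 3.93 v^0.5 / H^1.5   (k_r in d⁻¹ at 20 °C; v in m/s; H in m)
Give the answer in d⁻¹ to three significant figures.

k_r ≈ 0.161 d⁻¹

k_r = 3.93 × 0.184^0.5 / 4.79^1.5 = 3.93 × 0.4290 / 10.48 = 0.1608 d⁻¹.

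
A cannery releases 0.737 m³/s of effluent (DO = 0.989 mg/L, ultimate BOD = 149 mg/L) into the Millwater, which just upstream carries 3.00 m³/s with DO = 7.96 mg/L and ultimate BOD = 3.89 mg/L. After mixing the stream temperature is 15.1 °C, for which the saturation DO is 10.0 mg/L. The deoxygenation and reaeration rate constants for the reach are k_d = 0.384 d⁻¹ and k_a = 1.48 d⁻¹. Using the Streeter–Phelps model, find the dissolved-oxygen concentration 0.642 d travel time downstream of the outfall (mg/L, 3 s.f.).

DO ≈ 4.18 mg/L

Mixed DO = (3.00×7.96 + 0.737×0.989)/(3.00+0.737) = 24.61/3.737 = 6.585 mg/L.
Mixed L₀ = (3.00×3.89 + 0.737×149)/(3.737) = 121.5/3.737 = 32.51 mg/L.
Initial deficit D₀ = C_s − DO₀ = 10.0 − 6.585 = 3.415 mg/L.
D(0.642) = [0.384×32.51/(1.48−0.384)](e^(−0.384×0.642) − e^(−1.48×0.642)) + 3.415 e^(−1.48×0.642)
= 11.39 × (0.7815 − 0.3867) + 3.415 × 0.3867 = 5.817 mg/L.
DO = 10.0 − 5.817 = 4.183 mg/L.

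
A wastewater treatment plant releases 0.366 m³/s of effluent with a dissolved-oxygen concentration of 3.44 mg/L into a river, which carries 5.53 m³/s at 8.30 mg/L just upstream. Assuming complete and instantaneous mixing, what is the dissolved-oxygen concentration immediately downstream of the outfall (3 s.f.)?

8.00 mg/L

Flow-weighted mixing: C = (Q_r C_r + Q_w C_w)/(Q_r + Q_w)
= (5.53×8.30 + 0.366×3.44)/(5.53 + 0.366) = 47.16/5.896 = 7.998 mg/L.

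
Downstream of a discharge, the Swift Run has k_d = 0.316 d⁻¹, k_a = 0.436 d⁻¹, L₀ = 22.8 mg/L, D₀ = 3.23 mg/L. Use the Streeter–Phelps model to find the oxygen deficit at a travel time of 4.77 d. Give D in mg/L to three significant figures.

k_d L₀/(k_a−k_d) = 0.316×22.8/(0.436−0.316) = 7.205/0.1200 = 60.04 mg/L.
e^(−k_d t) = e^(−0.316×4.770) = 0.2215; e^(−k_a t) = e^(−0.436×4.770) = 0.1250.
D = 60.04 × (0.2215 − 0.1250) + 3.23 × 0.1250 = 5.796 + 0.4036 = 6.200 mg/L.

D ≈ 6.20 mg/L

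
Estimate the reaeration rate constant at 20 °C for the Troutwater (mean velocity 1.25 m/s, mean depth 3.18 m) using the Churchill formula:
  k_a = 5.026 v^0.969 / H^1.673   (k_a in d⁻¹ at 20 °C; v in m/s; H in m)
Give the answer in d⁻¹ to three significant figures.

k_a ≈ 0.901 d⁻¹

k_a = 5.026 × 1.25^0.969 / 3.18^1.673 = 5.026 × 1.241 / 6.927 = 0.9007 d⁻¹.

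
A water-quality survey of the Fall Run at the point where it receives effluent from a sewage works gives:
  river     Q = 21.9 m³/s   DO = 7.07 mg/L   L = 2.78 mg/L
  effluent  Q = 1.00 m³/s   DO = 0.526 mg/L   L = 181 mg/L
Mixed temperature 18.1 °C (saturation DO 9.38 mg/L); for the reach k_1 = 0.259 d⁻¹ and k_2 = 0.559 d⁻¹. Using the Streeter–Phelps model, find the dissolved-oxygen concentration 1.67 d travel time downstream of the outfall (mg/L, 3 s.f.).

Mixed DO = (21.9×7.07 + 1.00×0.526)/(21.9+1.00) = 155.4/22.90 = 6.784 mg/L.
Mixed L₀ = (21.9×2.78 + 1.00×181)/(22.90) = 241.9/22.90 = 10.56 mg/L.
Initial deficit D₀ = C_s − DO₀ = 9.38 − 6.784 = 2.596 mg/L.
D(1.67) = [0.259×10.56/(0.559−0.259)](e^(−0.259×1.67) − e^(−0.559×1.67)) + 2.596 e^(−0.559×1.67)
= 9.119 × (0.6489 − 0.3932) + 2.596 × 0.3932 = 3.352 mg/L.
DO = 9.38 − 3.352 = 6.028 mg/L.

DO ≈ 6.03 mg/L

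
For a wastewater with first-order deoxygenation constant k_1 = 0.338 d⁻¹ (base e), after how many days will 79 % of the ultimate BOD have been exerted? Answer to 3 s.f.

y/L₀ = 1 − e^(−k_1 t) = 0.79 ⇒ e^(−k_1 t) = 0.210
t = −ln(0.210) / 0.338 = 1.561 / 0.338 = 4.617 d.

t ≈ 4.62 d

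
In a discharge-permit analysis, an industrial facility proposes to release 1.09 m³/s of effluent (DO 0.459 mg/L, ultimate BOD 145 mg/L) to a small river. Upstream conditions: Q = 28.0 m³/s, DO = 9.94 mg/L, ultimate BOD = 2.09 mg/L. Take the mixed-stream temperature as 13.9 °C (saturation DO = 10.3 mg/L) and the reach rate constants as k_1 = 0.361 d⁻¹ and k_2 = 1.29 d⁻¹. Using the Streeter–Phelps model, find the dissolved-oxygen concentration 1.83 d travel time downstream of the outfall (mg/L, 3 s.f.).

Mixed DO = (28.0×9.94 + 1.09×0.459)/(28.0+1.09) = 278.8/29.09 = 9.585 mg/L.
Mixed L₀ = (28.0×2.09 + 1.09×145)/(29.09) = 216.6/29.09 = 7.445 mg/L.
Initial deficit D₀ = C_s − DO₀ = 10.3 − 9.585 = 0.7153 mg/L.
D(1.83) = [0.361×7.445/(1.29−0.361)](e^(−0.361×1.83) − e^(−1.29×1.83)) + 0.7153 e^(−1.29×1.83)
= 2.893 × (0.5165 − 0.09435) + 0.7153 × 0.09435 = 1.289 mg/L.
DO = 10.3 − 1.289 = 9.011 mg/L.

DO ≈ 9.01 mg/L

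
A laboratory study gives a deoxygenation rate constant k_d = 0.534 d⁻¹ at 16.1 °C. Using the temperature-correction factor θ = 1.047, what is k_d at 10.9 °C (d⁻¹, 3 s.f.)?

k_d(T₂) = k_d(T₁) · θ^(T₂−T₁) = 0.534 × 1.047^(10.9−16.1)
= 0.534 × 1.047^-5.20 = 0.534 × 0.7875 = 0.4206 d⁻¹.

k_d ≈ 0.421 d⁻¹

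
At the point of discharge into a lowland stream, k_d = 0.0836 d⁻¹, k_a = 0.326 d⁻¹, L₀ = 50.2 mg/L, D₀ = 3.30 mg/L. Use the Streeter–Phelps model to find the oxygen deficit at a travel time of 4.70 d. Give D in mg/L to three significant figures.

D ≈ 8.66 mg/L

k_d L₀/(k_a−k_d) = 0.0836×50.2/(0.326−0.0836) = 4.197/0.2424 = 17.31 mg/L.
e^(−k_d t) = e^(−0.0836×4.700) = 0.6751; e^(−k_a t) = e^(−0.326×4.700) = 0.2161.
D = 17.31 × (0.6751 − 0.2161) + 3.30 × 0.2161 = 7.947 + 0.7130 = 8.660 mg/L.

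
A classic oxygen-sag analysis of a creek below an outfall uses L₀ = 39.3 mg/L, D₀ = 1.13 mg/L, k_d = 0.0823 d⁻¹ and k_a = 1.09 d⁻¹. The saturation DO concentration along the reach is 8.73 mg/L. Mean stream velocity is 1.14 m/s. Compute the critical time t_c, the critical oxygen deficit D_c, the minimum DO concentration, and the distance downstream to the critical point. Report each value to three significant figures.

t_c ≈ 2.13 d; D_c ≈ 2.49 mg/L; min DO ≈ 6.24 mg/L; x_c ≈ 210 km

With k_a/k_d = 13.24 and 1 − D₀(k_a−k_d)/(k_d L₀) = 0.6479,
t_c = ln(13.24 × 0.6479) / (1.09 − 0.0823) = ln(8.581) / 1.008 = 2.150/1.008 = 2.133 d.
L(t_c) = L₀ e^(−k_d t_c) = 39.3 × 0.8390 = 32.97 mg/L, and at the critical point k_a D_c = k_d L, so D_c = (0.0823/1.09) × 32.97 = 2.490 mg/L.
Minimum DO = C_s − D_c = 8.73 − 2.490 = 6.240 mg/L.
x_c = v t_c = 1.14 m/s × 2.133 d × 86400 s/d = 210100 m ≈ 210 km.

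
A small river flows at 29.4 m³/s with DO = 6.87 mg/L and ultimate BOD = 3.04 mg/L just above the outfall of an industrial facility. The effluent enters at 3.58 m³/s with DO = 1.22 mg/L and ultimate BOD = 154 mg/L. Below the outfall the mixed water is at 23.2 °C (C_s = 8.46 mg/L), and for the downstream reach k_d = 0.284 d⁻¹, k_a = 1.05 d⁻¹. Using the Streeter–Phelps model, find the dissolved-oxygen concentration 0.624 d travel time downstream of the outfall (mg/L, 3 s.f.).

Mixed DO = (29.4×6.87 + 3.58×1.22)/(29.4+3.58) = 206.3/32.98 = 6.257 mg/L.
Mixed L₀ = (29.4×3.04 + 3.58×154)/(32.98) = 640.7/32.98 = 19.43 mg/L.
Initial deficit D₀ = C_s − DO₀ = 8.46 − 6.257 = 2.203 mg/L.
D(0.624) = [0.284×19.43/(1.05−0.284)](e^(−0.284×0.624) − e^(−1.05×0.624)) + 2.203 e^(−1.05×0.624)
= 7.203 × (0.8376 − 0.5193) + 2.203 × 0.5193 = 3.437 mg/L.
DO = 8.46 − 3.437 = 5.023 mg/L.

DO ≈ 5.02 mg/L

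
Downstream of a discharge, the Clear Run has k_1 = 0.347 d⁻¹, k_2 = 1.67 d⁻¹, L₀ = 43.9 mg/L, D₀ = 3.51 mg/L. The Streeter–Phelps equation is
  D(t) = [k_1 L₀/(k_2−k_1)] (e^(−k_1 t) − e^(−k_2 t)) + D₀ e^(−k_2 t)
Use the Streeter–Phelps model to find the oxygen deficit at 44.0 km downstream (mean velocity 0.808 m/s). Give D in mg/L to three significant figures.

D ≈ 6.46 mg/L

Travel time t = x/v = 44.0 km / (0.808 m/s) = 44000 m / 0.808 m/s = 54460 s = 0.6303 d.
k_1 L₀/(k_2−k_1) = 0.347×43.9/(1.67−0.347) = 15.23/1.323 = 11.51 mg/L.
e^(−k_1 t) = e^(−0.347×0.6303) = 0.8036; e^(−k_2 t) = e^(−1.67×0.6303) = 0.3490.
D = 11.51 × (0.8036 − 0.3490) + 3.51 × 0.3490 = 5.233 + 1.225 = 6.459 mg/L.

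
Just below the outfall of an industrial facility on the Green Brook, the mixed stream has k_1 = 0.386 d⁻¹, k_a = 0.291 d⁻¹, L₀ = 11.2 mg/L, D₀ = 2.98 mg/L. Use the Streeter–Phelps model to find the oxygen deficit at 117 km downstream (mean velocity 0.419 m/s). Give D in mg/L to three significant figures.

Travel time t = x/v = 117 km / (0.419 m/s) = 117000 m / 0.419 m/s = 279200 s = 3.232 d.
k_1 L₀/(k_a−k_1) = 0.386×11.2/(0.291−0.386) = 4.323/-0.09500 = -45.51 mg/L.
e^(−k_1 t) = e^(−0.386×3.232) = 0.2872; e^(−k_a t) = e^(−0.291×3.232) = 0.3904.
D = -45.51 × (0.2872 − 0.3904) + 2.98 × 0.3904 = 4.697 + 1.164 = 5.861 mg/L.

D ≈ 5.86 mg/L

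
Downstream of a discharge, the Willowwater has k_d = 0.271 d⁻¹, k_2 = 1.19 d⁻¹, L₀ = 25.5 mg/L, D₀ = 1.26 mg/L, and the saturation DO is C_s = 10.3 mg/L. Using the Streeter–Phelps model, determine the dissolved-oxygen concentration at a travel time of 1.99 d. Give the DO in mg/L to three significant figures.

DO ≈ 6.50 mg/L

k_d L₀/(k_2−k_d) = 0.271×25.5/(1.19−0.271) = 6.911/0.9190 = 7.520 mg/L.
e^(−k_d t) = e^(−0.271×1.990) = 0.5832; e^(−k_2 t) = e^(−1.19×1.990) = 0.09366.
D = 7.520 × (0.5832 − 0.09366) + 1.26 × 0.09366 = 3.681 + 0.1180 = 3.799 mg/L.
DO = C_s − D = 10.3 − 3.799 = 6.501 mg/L.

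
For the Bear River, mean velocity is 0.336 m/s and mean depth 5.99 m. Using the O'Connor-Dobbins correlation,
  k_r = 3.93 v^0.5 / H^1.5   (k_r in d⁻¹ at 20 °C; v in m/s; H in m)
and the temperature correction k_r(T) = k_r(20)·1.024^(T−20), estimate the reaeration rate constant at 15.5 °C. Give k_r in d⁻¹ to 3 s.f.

k_r(20) = 3.93 × 0.336^0.5 / 5.99^1.5 = 3.93 × 0.5797 / 14.66 = 0.1554 d⁻¹.
k_r(15.5) = 0.1554 × 1.024^(15.5−20) = 0.1554 × 0.8988 = 0.1397 d⁻¹.

k_r ≈ 0.140 d⁻¹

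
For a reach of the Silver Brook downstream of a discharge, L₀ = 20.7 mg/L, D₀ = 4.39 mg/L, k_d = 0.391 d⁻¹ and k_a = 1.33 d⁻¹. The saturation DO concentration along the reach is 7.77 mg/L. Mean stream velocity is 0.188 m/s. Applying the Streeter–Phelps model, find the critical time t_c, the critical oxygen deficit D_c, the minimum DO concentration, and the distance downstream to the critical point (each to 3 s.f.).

t_c ≈ 0.546 d; D_c ≈ 4.92 mg/L; min DO ≈ 2.85 mg/L; x_c ≈ 8.86 km

t_c = [1/(k_a−k_d)] ln[(k_a/k_d)(1 − D₀(k_a−k_d)/(k_d L₀))]
= [1/(1.33−0.391)] ln[(1.33/0.391)(1 − 4.39×0.9390/(0.391×20.7))]
= (1/0.9390) ln[3.402 × 0.4907] = 1.065 × ln(1.669) = 1.065 × 0.5123 = 0.5456 d.
L(t_c) = L₀ e^(−k_d t_c) = 20.7 × 0.8079 = 16.72 mg/L, and at the critical point k_a D_c = k_d L, so D_c = (0.391/1.33) × 16.72 = 4.916 mg/L.
Minimum DO = C_s − D_c = 7.77 − 4.916 = 2.854 mg/L.
x_c = v t_c = 0.188 m/s × 0.5456 d × 86400 s/d = 8862 m ≈ 8.86 km.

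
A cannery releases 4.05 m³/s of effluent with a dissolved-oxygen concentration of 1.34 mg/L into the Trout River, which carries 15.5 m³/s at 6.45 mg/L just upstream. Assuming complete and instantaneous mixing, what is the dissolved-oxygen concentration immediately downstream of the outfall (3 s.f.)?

5.39 mg/L

Flow-weighted mixing: C = (Q_r C_r + Q_w C_w)/(Q_r + Q_w)
= (15.5×6.45 + 4.05×1.34)/(15.5 + 4.05) = 105.4/19.55 = 5.391 mg/L.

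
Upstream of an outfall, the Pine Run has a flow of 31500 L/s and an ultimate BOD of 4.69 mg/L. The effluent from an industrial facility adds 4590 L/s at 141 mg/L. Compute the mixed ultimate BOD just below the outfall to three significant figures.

22.0 mg/L

Flow-weighted mixing: C = (Q_r C_r + Q_w C_w)/(Q_r + Q_w)
= (31500×4.69 + 4590×141)/(31500 + 4590) = 794900/36090 = 22.03 mg/L.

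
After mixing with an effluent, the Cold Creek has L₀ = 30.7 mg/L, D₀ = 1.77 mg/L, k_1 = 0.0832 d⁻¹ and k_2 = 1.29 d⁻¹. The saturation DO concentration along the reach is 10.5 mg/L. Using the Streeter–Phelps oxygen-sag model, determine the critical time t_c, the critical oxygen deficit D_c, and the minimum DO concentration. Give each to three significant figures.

With k_2/k_1 = 15.50 and 1 − D₀(k_2−k_1)/(k_1 L₀) = 0.1637,
t_c = ln(15.50 × 0.1637) / (1.29 − 0.0832) = ln(2.539) / 1.207 = 0.9316/1.207 = 0.7720 d.
D_c = (k_1/k_2) L₀ e^(−k_1 t_c) = (0.0832/1.29) × 30.7 × e^(−0.0832×0.7720) = 0.06450 × 30.7 × 0.9378 = 1.857 mg/L.
Minimum DO = C_s − D_c = 10.5 − 1.857 = 8.643 mg/L.

t_c ≈ 0.772 d; D_c ≈ 1.86 mg/L; min DO ≈ 8.64 mg/L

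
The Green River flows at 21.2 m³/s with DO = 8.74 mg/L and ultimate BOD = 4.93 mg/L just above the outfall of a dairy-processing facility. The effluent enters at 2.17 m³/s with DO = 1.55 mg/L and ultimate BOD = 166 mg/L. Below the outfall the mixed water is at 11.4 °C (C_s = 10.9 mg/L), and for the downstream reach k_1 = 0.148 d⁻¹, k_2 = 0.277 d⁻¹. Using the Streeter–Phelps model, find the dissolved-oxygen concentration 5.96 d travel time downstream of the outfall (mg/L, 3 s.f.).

DO ≈ 5.29 mg/L

Mixed DO = (21.2×8.74 + 2.17×1.55)/(21.2+2.17) = 188.7/23.37 = 8.072 mg/L.
Mixed L₀ = (21.2×4.93 + 2.17×166)/(23.37) = 464.7/23.37 = 19.89 mg/L.
Initial deficit D₀ = C_s − DO₀ = 10.9 − 8.072 = 2.828 mg/L.
D(5.96) = [0.148×19.89/(0.277−0.148)](e^(−0.148×5.96) − e^(−0.277×5.96)) + 2.828 e^(−0.277×5.96)
= 22.81 × (0.4139 − 0.1919) + 2.828 × 0.1919 = 5.609 mg/L.
DO = 10.9 − 5.609 = 5.291 mg/L.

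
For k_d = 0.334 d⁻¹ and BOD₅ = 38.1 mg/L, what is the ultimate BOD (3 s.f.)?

L₀ ≈ 46.9 mg/L

BOD₅ = L₀(1 − e^(−5k_d)) ⇒ L₀ = BOD₅ / (1 − e^(−5×0.334))
= 38.1 / (1 − 0.1882) = 38.1 / 0.8118 = 46.94 mg/L.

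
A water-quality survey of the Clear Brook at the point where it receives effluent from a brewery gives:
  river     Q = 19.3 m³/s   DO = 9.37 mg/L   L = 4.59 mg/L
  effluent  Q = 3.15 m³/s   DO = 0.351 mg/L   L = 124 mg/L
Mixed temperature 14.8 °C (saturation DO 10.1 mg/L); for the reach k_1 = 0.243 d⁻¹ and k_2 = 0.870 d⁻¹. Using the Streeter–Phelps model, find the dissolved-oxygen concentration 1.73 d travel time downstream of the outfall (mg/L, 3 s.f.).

Mixed DO = (19.3×9.37 + 3.15×0.351)/(19.3+3.15) = 181.9/22.45 = 8.105 mg/L.
Mixed L₀ = (19.3×4.59 + 3.15×124)/(22.45) = 479.2/22.45 = 21.34 mg/L.
Initial deficit D₀ = C_s − DO₀ = 10.1 − 8.105 = 1.995 mg/L.
D(1.73) = [0.243×21.34/(0.870−0.243)](e^(−0.243×1.73) − e^(−0.870×1.73)) + 1.995 e^(−0.870×1.73)
= 8.272 × (0.6568 − 0.2220) + 1.995 × 0.2220 = 4.040 mg/L.
DO = 10.1 − 4.040 = 6.060 mg/L.

DO ≈ 6.06 mg/L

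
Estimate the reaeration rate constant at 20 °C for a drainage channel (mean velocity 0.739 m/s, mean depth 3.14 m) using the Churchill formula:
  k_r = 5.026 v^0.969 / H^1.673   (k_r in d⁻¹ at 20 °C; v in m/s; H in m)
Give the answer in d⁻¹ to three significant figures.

k_r ≈ 0.553 d⁻¹

k_r = 5.026 × 0.739^0.969 / 3.14^1.673 = 5.026 × 0.7460 / 6.782 = 0.5528 d⁻¹.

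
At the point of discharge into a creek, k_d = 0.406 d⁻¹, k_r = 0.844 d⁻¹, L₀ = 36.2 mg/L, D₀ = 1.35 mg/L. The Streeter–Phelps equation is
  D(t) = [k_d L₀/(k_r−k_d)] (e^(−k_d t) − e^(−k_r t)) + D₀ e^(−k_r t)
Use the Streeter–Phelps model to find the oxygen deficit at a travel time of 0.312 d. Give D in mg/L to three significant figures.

D ≈ 4.81 mg/L

k_d L₀/(k_r−k_d) = 0.406×36.2/(0.844−0.406) = 14.70/0.4380 = 33.56 mg/L.
e^(−k_d t) = e^(−0.406×0.3120) = 0.8810; e^(−k_r t) = e^(−0.844×0.3120) = 0.7685.
D = 33.56 × (0.8810 − 0.7685) + 1.35 × 0.7685 = 3.776 + 1.037 = 4.814 mg/L.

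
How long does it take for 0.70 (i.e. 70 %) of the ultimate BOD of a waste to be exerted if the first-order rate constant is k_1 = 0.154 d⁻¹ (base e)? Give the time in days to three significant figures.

y/L₀ = 1 − e^(−k_1 t) = 0.70 ⇒ e^(−k_1 t) = 0.300
t = −ln(0.300) / 0.154 = 1.204 / 0.154 = 7.818 d.

t ≈ 7.82 d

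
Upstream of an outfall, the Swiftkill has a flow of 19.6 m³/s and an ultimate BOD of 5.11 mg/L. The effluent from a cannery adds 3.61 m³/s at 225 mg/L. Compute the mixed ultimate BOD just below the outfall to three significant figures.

Flow-weighted mixing: C = (Q_r C_r + Q_w C_w)/(Q_r + Q_w)
= (19.6×5.11 + 3.61×225)/(19.6 + 3.61) = 912.4/23.21 = 39.31 mg/L.

39.3 mg/L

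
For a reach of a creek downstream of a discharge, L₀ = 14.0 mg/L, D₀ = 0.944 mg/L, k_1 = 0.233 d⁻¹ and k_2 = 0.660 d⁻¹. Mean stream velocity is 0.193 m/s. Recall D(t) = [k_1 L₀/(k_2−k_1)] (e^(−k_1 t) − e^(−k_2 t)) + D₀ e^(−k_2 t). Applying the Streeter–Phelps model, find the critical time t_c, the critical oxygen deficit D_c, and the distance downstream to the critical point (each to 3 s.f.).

At the critical point dD/dt = 0, so k_1 L₀ e^(−k_1 t) = k_2 D. Substituting D(t) from the Streeter–Phelps equation and solving for t gives
t_c = ln[(k_2/k_1)(1 − D₀(k_2−k_1)/(k_1 L₀))] / (k_2−k_1).
Here k_2−k_1 = 0.4270 d⁻¹ and 1 − D₀(k_2−k_1)/(k_1 L₀) = 1 − 0.944×0.4270/(0.233×14.0) = 0.8764, so
t_c = ln(2.833 × 0.8764) / 0.4270 = 0.9093 / 0.4270 = 2.130 d.
D_c = (k_1/k_2) L₀ e^(−k_1 t_c) = (0.233/0.660) × 14.0 × e^(−0.233×2.130) = 0.3530 × 14.0 × 0.6089 = 3.009 mg/L.
x_c = v t_c = 0.193 m/s × 2.130 d × 86400 s/d = 35510 m ≈ 35.5 km.

t_c ≈ 2.13 d; D_c ≈ 3.01 mg/L; x_c ≈ 35.5 km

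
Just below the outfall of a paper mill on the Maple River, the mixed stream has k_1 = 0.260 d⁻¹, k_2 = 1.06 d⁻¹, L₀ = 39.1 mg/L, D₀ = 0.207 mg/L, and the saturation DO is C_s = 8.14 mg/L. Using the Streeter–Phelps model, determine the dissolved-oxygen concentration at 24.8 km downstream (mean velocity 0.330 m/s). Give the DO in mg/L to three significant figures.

DO ≈ 2.98 mg/L

Travel time t = x/v = 24.8 km / (0.330 m/s) = 24800 m / 0.330 m/s = 75150 s = 0.8698 d.
k_1 L₀/(k_2−k_1) = 0.260×39.1/(1.06−0.260) = 10.17/0.8000 = 12.71 mg/L.
e^(−k_1 t) = e^(−0.260×0.8698) = 0.7976; e^(−k_2 t) = e^(−1.06×0.8698) = 0.3977.
D = 12.71 × (0.7976 − 0.3977) + 0.207 × 0.3977 = 5.081 + 0.08233 = 5.164 mg/L.
DO = C_s − D = 8.14 − 5.164 = 2.976 mg/L.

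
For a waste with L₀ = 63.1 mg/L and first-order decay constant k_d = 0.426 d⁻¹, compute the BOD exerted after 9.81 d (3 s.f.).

y ≈ 62.1 mg/L

y_t = L₀(1 − e^(−k_d t)) = 63.1 × (1 − e^(−0.426×9.81))
= 63.1 × (1 − 0.01531) = 63.1 × 0.9847 = 62.13 mg/L.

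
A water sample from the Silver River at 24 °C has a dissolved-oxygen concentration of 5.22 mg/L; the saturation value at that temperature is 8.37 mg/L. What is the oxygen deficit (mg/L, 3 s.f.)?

D = C_s − C = 8.37 − 5.22 = 3.15 mg/L.

D ≈ 3.15 mg/L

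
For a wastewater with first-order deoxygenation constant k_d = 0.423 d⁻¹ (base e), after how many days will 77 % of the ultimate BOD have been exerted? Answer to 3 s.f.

t ≈ 3.47 d

y/L₀ = 1 − e^(−k_d t) = 0.77 ⇒ e^(−k_d t) = 0.230
t = −ln(0.230) / 0.423 = 1.470 / 0.423 = 3.474 d.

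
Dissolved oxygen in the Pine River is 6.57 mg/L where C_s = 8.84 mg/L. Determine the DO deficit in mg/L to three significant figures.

D ≈ 2.27 mg/L

D = C_s − C = 8.84 − 6.57 = 2.27 mg/L.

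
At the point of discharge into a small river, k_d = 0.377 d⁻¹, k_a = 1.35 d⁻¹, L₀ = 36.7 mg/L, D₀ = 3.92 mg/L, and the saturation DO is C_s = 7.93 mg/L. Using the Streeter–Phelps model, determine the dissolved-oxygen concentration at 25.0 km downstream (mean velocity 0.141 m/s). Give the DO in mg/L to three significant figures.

DO ≈ 2.02 mg/L

Travel time t = x/v = 25.0 km / (0.141 m/s) = 25000 m / 0.141 m/s = 177300 s = 2.052 d.
k_d L₀/(k_a−k_d) = 0.377×36.7/(1.35−0.377) = 13.84/0.9730 = 14.22 mg/L.
e^(−k_d t) = e^(−0.377×2.052) = 0.4613; e^(−k_a t) = e^(−1.35×2.052) = 0.06264.
D = 14.22 × (0.4613 − 0.06264) + 3.92 × 0.06264 = 5.669 + 0.2455 = 5.915 mg/L.
DO = C_s − D = 7.93 − 5.915 = 2.015 mg/L.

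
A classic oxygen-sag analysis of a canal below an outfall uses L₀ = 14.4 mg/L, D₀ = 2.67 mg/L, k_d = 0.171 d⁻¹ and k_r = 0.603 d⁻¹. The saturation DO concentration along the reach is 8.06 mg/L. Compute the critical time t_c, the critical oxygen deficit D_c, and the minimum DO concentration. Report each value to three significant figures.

t_c ≈ 1.45 d; D_c ≈ 3.18 mg/L; min DO ≈ 4.88 mg/L

At the critical point dD/dt = 0, so k_d L₀ e^(−k_d t) = k_r D. Substituting D(t) from the Streeter–Phelps equation and solving for t gives
t_c = ln[(k_r/k_d)(1 − D₀(k_r−k_d)/(k_d L₀))] / (k_r−k_d).
Here k_r−k_d = 0.4320 d⁻¹ and 1 − D₀(k_r−k_d)/(k_d L₀) = 1 − 2.67×0.4320/(0.171×14.4) = 0.5316, so
t_c = ln(3.526 × 0.5316) / 0.4320 = 0.6284 / 0.4320 = 1.455 d.
D_c = (k_d/k_r) L₀ e^(−k_d t_c) = (0.171/0.603) × 14.4 × e^(−0.171×1.455) = 0.2836 × 14.4 × 0.7798 = 3.184 mg/L.
Minimum DO = C_s − D_c = 8.06 − 3.184 = 4.876 mg/L.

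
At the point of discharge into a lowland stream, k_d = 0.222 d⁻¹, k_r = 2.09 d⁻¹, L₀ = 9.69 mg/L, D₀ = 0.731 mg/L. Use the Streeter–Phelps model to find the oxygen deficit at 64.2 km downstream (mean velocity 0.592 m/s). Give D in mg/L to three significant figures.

Travel time t = x/v = 64.2 km / (0.592 m/s) = 64200 m / 0.592 m/s = 108400 s = 1.255 d.
k_d L₀/(k_r−k_d) = 0.222×9.69/(2.09−0.222) = 2.151/1.868 = 1.152 mg/L.
e^(−k_d t) = e^(−0.222×1.255) = 0.7568; e^(−k_r t) = e^(−2.09×1.255) = 0.07256.
D = 1.152 × (0.7568 − 0.07256) + 0.731 × 0.07256 = 0.7880 + 0.05304 = 0.8410 mg/L.

D ≈ 0.841 mg/L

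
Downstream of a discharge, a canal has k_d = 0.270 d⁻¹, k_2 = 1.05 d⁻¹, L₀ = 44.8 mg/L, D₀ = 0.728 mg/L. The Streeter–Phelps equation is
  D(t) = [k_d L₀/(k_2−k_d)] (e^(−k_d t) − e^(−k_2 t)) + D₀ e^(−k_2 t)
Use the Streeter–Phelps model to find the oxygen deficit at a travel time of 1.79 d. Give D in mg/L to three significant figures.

k_d L₀/(k_2−k_d) = 0.270×44.8/(1.05−0.270) = 12.10/0.7800 = 15.51 mg/L.
e^(−k_d t) = e^(−0.270×1.790) = 0.6167; e^(−k_2 t) = e^(−1.05×1.790) = 0.1527.
D = 15.51 × (0.6167 − 0.1527) + 0.728 × 0.1527 = 7.197 + 0.1111 = 7.308 mg/L.

D ≈ 7.31 mg/L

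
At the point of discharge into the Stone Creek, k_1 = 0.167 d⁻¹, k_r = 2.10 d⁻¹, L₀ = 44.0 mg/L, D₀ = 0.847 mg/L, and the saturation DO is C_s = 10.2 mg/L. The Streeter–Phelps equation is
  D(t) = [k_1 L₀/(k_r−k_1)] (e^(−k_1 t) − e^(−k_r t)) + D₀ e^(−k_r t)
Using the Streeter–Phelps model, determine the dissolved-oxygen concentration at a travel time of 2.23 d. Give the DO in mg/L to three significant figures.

k_1 L₀/(k_r−k_1) = 0.167×44.0/(2.10−0.167) = 7.348/1.933 = 3.801 mg/L.
e^(−k_1 t) = e^(−0.167×2.230) = 0.6891; e^(−k_r t) = e^(−2.10×2.230) = 0.009251.
D = 3.801 × (0.6891 − 0.009251) + 0.847 × 0.009251 = 2.584 + 0.007836 = 2.592 mg/L.
DO = C_s − D = 10.2 − 2.592 = 7.608 mg/L.

DO ≈ 7.61 mg/L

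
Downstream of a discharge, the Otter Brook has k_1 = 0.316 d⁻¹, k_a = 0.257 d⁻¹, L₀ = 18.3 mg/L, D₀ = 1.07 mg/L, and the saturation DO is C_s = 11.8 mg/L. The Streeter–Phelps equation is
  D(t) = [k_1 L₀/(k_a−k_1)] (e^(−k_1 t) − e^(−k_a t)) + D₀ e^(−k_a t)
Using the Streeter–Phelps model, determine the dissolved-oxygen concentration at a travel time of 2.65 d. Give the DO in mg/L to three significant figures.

DO ≈ 4.08 mg/L

k_1 L₀/(k_a−k_1) = 0.316×18.3/(0.257−0.316) = 5.783/-0.05900 = -98.01 mg/L.
e^(−k_1 t) = e^(−0.316×2.650) = 0.4328; e^(−k_a t) = e^(−0.257×2.650) = 0.5061.
D = -98.01 × (0.4328 − 0.5061) + 1.07 × 0.5061 = 7.180 + 0.5415 = 7.721 mg/L.
DO = C_s − D = 11.8 − 7.721 = 4.079 mg/L.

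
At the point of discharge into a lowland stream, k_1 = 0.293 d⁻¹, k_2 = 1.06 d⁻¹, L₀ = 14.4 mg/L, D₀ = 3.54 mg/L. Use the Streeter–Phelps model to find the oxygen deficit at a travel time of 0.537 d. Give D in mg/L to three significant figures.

D ≈ 3.59 mg/L

k_1 L₀/(k_2−k_1) = 0.293×14.4/(1.06−0.293) = 4.219/0.7670 = 5.501 mg/L.
e^(−k_1 t) = e^(−0.293×0.5370) = 0.8544; e^(−k_2 t) = e^(−1.06×0.5370) = 0.5660.
D = 5.501 × (0.8544 − 0.5660) + 3.54 × 0.5660 = 1.587 + 2.004 = 3.590 mg/L.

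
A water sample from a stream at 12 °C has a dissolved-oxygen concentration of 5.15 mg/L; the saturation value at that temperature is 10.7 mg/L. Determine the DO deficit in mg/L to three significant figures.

D = C_s − C = 10.7 − 5.15 = 5.55 mg/L.

D ≈ 5.55 mg/L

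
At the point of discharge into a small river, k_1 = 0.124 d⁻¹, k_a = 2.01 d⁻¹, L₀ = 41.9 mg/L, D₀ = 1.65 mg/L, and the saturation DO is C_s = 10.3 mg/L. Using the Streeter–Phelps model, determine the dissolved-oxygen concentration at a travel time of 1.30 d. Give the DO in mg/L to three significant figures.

k_1 L₀/(k_a−k_1) = 0.124×41.9/(2.01−0.124) = 5.196/1.886 = 2.755 mg/L.
e^(−k_1 t) = e^(−0.124×1.300) = 0.8511; e^(−k_a t) = e^(−2.01×1.300) = 0.07331.
D = 2.755 × (0.8511 − 0.07331) + 1.65 × 0.07331 = 2.143 + 0.1210 = 2.264 mg/L.
DO = C_s − D = 10.3 − 2.264 = 8.036 mg/L.

DO ≈ 8.04 mg/L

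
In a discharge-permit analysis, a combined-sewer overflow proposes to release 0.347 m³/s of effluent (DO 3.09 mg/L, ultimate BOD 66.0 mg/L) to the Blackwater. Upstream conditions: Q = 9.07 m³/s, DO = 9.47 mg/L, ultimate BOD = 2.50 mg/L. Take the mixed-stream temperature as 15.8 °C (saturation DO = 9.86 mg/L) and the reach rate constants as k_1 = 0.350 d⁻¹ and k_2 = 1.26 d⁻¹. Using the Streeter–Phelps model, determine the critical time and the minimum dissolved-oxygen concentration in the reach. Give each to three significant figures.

t_c ≈ 0.958 d; minimum DO ≈ 8.90 mg/L

Mixed DO = (9.07×9.47 + 0.347×3.09)/(9.07+0.347) = 86.97/9.417 = 9.235 mg/L.
Mixed L₀ = (9.07×2.50 + 0.347×66.0)/(9.417) = 45.58/9.417 = 4.840 mg/L.
Initial deficit D₀ = C_s − DO₀ = 9.86 − 9.235 = 0.6251 mg/L.
t_c = (1/0.9100) ln[(1.26/0.350)(1 − 0.6251×0.9100/(0.350×4.840))] = 1.099 × ln(2.391) = 0.9580 d.
D_c = (0.350/1.26) × 4.840 × e^(−0.350×0.9580) = 0.2778 × 4.840 × 0.7151 = 0.9614 mg/L.
Minimum DO = 9.86 − 0.9614 = 8.899 mg/L.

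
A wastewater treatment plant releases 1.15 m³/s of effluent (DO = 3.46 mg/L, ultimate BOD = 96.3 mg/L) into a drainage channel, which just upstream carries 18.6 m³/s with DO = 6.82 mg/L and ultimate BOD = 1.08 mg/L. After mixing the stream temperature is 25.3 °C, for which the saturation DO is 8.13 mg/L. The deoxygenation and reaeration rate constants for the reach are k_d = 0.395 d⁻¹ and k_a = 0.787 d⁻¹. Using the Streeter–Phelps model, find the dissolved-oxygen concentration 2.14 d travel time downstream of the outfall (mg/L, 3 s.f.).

Mixed DO = (18.6×6.82 + 1.15×3.46)/(18.6+1.15) = 130.8/19.75 = 6.624 mg/L.
Mixed L₀ = (18.6×1.08 + 1.15×96.3)/(19.75) = 130.8/19.75 = 6.624 mg/L.
Initial deficit D₀ = C_s − DO₀ = 8.13 − 6.624 = 1.506 mg/L.
D(2.14) = [0.395×6.624/(0.787−0.395)](e^(−0.395×2.14) − e^(−0.787×2.14)) + 1.506 e^(−0.787×2.14)
= 6.675 × (0.4294 − 0.1856) + 1.506 × 0.1856 = 1.907 mg/L.
DO = 8.13 − 1.907 = 6.223 mg/L.

DO ≈ 6.22 mg/L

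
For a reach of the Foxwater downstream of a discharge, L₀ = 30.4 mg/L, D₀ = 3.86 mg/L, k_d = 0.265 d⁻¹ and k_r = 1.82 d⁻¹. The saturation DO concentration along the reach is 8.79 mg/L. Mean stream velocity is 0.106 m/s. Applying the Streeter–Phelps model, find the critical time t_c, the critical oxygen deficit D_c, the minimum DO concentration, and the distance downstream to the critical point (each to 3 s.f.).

At the critical point dD/dt = 0, so k_d L₀ e^(−k_d t) = k_r D. Substituting D(t) from the Streeter–Phelps equation and solving for t gives
t_c = ln[(k_r/k_d)(1 − D₀(k_r−k_d)/(k_d L₀))] / (k_r−k_d).
Here k_r−k_d = 1.555 d⁻¹ and 1 − D₀(k_r−k_d)/(k_d L₀) = 1 − 3.86×1.555/(0.265×30.4) = 0.2549, so
t_c = ln(6.868 × 0.2549) / 1.555 = 0.5601 / 1.555 = 0.3602 d.
D_c = (k_d/k_r) L₀ e^(−k_d t_c) = (0.265/1.82) × 30.4 × e^(−0.265×0.3602) = 0.1456 × 30.4 × 0.9090 = 4.023 mg/L.
Minimum DO = C_s − D_c = 8.79 − 4.023 = 4.767 mg/L.
x_c = v t_c = 0.106 m/s × 0.3602 d × 86400 s/d = 3299 m ≈ 3.30 km.

t_c ≈ 0.360 d; D_c ≈ 4.02 mg/L; min DO ≈ 4.77 mg/L; x_c ≈ 3.30 km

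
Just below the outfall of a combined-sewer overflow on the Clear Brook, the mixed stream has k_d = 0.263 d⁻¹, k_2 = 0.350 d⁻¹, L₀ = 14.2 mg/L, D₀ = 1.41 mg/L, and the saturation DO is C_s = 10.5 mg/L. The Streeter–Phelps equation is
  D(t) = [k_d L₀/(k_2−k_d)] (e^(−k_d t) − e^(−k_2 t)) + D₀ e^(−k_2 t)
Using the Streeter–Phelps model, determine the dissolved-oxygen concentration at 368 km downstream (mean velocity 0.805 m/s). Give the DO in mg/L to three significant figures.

Travel time t = x/v = 368 km / (0.805 m/s) = 368000 m / 0.805 m/s = 457100 s = 5.291 d.
k_d L₀/(k_2−k_d) = 0.263×14.2/(0.350−0.263) = 3.735/0.08700 = 42.93 mg/L.
e^(−k_d t) = e^(−0.263×5.291) = 0.2487; e^(−k_2 t) = e^(−0.350×5.291) = 0.1569.
D = 42.93 × (0.2487 − 0.1569) + 1.41 × 0.1569 = 3.938 + 0.2213 = 4.160 mg/L.
DO = C_s − D = 10.5 − 4.160 = 6.340 mg/L.

DO ≈ 6.34 mg/L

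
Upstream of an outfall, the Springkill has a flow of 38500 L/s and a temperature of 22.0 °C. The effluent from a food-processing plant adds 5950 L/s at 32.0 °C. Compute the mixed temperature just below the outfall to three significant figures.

23.3 °C

Flow-weighted mixing: C = (Q_r C_r + Q_w C_w)/(Q_r + Q_w)
= (38500×22.0 + 5950×32.0)/(38500 + 5950) = 1.037×10^6/44450 = 23.34 °C.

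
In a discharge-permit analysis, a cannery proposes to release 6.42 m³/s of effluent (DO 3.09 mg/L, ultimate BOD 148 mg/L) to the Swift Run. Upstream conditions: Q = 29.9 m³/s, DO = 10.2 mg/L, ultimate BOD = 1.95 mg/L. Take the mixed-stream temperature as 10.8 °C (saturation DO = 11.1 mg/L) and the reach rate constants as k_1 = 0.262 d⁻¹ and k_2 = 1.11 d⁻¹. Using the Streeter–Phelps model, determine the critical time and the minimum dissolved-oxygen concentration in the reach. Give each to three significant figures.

Mixed DO = (29.9×10.2 + 6.42×3.09)/(29.9+6.42) = 324.8/36.32 = 8.943 mg/L.
Mixed L₀ = (29.9×1.95 + 6.42×148)/(36.32) = 1008/36.32 = 27.77 mg/L.
Initial deficit D₀ = C_s − DO₀ = 11.1 − 8.943 = 2.157 mg/L.
t_c = (1/0.8480) ln[(1.11/0.262)(1 − 2.157×0.8480/(0.262×27.77))] = 1.179 × ln(3.172) = 1.361 d.
D_c = (0.262/1.11) × 27.77 × e^(−0.262×1.361) = 0.2360 × 27.77 × 0.7000 = 4.588 mg/L.
Minimum DO = 11.1 − 4.588 = 6.512 mg/L.

t_c ≈ 1.36 d; minimum DO ≈ 6.51 mg/L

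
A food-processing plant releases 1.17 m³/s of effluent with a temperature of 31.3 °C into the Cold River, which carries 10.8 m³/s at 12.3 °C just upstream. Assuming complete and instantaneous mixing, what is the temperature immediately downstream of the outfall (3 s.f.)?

14.2 °C

Flow-weighted mixing: C = (Q_r C_r + Q_w C_w)/(Q_r + Q_w)
= (10.8×12.3 + 1.17×31.3)/(10.8 + 1.17) = 169.5/11.97 = 14.16 °C.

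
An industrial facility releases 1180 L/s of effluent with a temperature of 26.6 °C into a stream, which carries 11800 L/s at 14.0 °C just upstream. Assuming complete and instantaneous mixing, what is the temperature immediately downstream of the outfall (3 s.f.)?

Flow-weighted mixing: C = (Q_r C_r + Q_w C_w)/(Q_r + Q_w)
= (11800×14.0 + 1180×26.6)/(11800 + 1180) = 196600/12980 = 15.15 °C.

15.1 °C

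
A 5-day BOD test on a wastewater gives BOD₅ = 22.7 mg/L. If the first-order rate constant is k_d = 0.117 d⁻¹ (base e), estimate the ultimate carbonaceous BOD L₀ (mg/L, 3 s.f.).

BOD₅ = L₀(1 − e^(−5k_d)) ⇒ L₀ = BOD₅ / (1 − e^(−5×0.117))
= 22.7 / (1 − 0.5571) = 22.7 / 0.4429 = 51.25 mg/L.

L₀ ≈ 51.3 mg/L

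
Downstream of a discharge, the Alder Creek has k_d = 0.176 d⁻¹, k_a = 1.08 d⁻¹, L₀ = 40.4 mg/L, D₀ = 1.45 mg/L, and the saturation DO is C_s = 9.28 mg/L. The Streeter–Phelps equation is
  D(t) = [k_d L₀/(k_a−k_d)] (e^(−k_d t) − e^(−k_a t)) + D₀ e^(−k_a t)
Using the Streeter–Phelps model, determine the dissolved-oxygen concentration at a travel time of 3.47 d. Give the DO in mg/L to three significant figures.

k_d L₀/(k_a−k_d) = 0.176×40.4/(1.08−0.176) = 7.110/0.9040 = 7.865 mg/L.
e^(−k_d t) = e^(−0.176×3.470) = 0.5430; e^(−k_a t) = e^(−1.08×3.470) = 0.02357.
D = 7.865 × (0.5430 − 0.02357) + 1.45 × 0.02357 = 4.085 + 0.03418 = 4.119 mg/L.
DO = C_s − D = 9.28 − 4.119 = 5.161 mg/L.

DO ≈ 5.16 mg/L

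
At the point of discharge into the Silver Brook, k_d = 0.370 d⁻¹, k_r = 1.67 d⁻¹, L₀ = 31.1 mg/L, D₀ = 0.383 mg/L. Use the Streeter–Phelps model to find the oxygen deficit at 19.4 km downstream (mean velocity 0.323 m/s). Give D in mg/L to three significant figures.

D ≈ 4.19 mg/L

Travel time t = x/v = 19.4 km / (0.323 m/s) = 19400 m / 0.323 m/s = 60060 s = 0.6952 d.
k_d L₀/(k_r−k_d) = 0.370×31.1/(1.67−0.370) = 11.51/1.300 = 8.852 mg/L.
e^(−k_d t) = e^(−0.370×0.6952) = 0.7732; e^(−k_r t) = e^(−1.67×0.6952) = 0.3132.
D = 8.852 × (0.7732 − 0.3132) + 0.383 × 0.3132 = 4.072 + 0.1200 = 4.192 mg/L.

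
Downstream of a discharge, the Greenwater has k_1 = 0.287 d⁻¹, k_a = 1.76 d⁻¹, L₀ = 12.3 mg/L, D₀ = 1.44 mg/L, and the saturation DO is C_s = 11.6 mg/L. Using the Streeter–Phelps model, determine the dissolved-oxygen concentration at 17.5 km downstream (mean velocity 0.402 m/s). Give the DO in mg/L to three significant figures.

DO ≈ 9.92 mg/L

Travel time t = x/v = 17.5 km / (0.402 m/s) = 17500 m / 0.402 m/s = 43530 s = 0.5038 d.
k_1 L₀/(k_a−k_1) = 0.287×12.3/(1.76−0.287) = 3.530/1.473 = 2.397 mg/L.
e^(−k_1 t) = e^(−0.287×0.5038) = 0.8654; e^(−k_a t) = e^(−1.76×0.5038) = 0.4120.
D = 2.397 × (0.8654 − 0.4120) + 1.44 × 0.4120 = 1.087 + 0.5933 = 1.680 mg/L.
DO = C_s − D = 11.6 − 1.680 = 9.920 mg/L.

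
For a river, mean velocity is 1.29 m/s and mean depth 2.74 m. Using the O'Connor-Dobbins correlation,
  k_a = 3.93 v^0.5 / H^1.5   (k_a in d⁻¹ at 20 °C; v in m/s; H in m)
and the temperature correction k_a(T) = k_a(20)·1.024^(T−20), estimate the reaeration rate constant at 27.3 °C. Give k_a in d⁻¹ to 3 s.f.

k_a(20) = 3.93 × 1.29^0.5 / 2.74^1.5 = 3.93 × 1.136 / 4.536 = 0.9842 d⁻¹.
k_a(27.3) = 0.9842 × 1.024^(27.3−20) = 0.9842 × 1.189 = 1.170 d⁻¹.

k_a ≈ 1.17 d⁻¹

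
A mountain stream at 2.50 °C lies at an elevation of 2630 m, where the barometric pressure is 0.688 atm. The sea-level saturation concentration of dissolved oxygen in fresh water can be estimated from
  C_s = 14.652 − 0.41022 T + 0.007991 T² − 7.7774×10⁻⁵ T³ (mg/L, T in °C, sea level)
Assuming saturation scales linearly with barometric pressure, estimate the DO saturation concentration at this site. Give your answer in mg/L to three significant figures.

C_s ≈ 9.41 mg/L

At sea level: C_s = 14.652 − 0.41022×2.50 + 0.007991×2.50² − 7.7774×10⁻⁵×2.50³ = 13.68 mg/L.
Pressure correction: C_s' = 13.68 × 0.688 = 9.409 mg/L.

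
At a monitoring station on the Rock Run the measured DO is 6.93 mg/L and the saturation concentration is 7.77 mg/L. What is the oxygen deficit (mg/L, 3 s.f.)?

D = C_s − C = 7.77 − 6.93 = 0.840 mg/L.

D ≈ 0.840 mg/L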